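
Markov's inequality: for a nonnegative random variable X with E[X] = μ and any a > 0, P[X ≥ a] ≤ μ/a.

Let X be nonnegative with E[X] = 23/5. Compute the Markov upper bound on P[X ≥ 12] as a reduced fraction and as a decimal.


μ = E[X] = 23/5, a = 12.
Markov: P[X ≥ 12] ≤ μ/a = (23/5)/12 = 23/60.
Numerically: ≈ 0.38333.
(Since a = 12 > μ = 4.60000, the bound 23/60 is < 1 and informative.)

P[X ≥ 12] ≤ 23/60 ≈ 0.38333.


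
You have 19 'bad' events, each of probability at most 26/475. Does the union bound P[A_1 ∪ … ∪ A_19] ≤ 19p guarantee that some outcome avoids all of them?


Union bound: P[∪_{i=1}^{19} A_i] ≤ Σ_i P[A_i] ≤ 19·p = 19·(26/475) = 26/25.
Numerically: 26/25 ≈ 1.040000.
Is 26/25 < 1? NO.
Since the bound 26/25 is ≥ 1, the union bound is uninformative here; it does NOT by itself certify existence.

19·p = 26/25 ≈ 1.040000; existence NOT certified by the union bound.


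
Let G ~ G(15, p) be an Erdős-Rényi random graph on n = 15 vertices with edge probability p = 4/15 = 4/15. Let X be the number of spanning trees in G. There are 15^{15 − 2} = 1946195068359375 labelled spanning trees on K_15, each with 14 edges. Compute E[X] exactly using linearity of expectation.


K_15 has 15^{15 − 2} = 1946195068359375 labelled spanning trees.
For each such spanning tree H, let X_H = 1 if all 14 edges of H are present in G. Then P[X_H = 1] = p^{14} = (4/15)^{14} = 268435456/29192926025390625.
By linearity: E[X] = Σ_H E[X_H] = 1946195068359375 · p^{14} = 1946195068359375 · 268435456/29192926025390625 = 268435456/15.
Numerically: E[X] ≈ 1.79e+07.

E[X] = 1946195068359375 · (4/15)^{14} = 268435456/15 ≈ 1.79e+07.


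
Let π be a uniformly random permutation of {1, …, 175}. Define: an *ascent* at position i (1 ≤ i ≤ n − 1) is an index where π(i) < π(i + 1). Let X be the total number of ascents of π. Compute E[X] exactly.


Write X = Σ X_I over i = 1, …, 174, with X_I the indicator of one ascent.
There are 174 indicators.
For each fixed i, the pair (π(i), π(i+1)) is a uniformly random ordered pair of distinct values from {1, …, 175}; by symmetry P[π(i) < π(i+1)] = 1/2.
By linearity: E[X] = 174 · (1/2) = (175 − 1) · (1/2) = 87 ≈ 87.0000.

E[X] = 87 = 87.0000.


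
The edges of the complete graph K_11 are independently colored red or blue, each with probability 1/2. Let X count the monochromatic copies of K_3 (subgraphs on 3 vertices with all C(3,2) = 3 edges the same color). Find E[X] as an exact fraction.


Let X = Σ_S X_S over the C(11, 3) = 165 subsets S of size 3, where X_S = 1 if the K_3 on S is monochromatic.
For a fixed S, the K_3 on S has C(3, 2) = 3 edges. P[all 3 edges red] = (1/2)^3, and likewise for blue, so P[monochromatic] = 2·(1/2)^3 = 2^{1 − 3} = 1/4.
Summing: E[X] = C(11, 3) · 2^{1 − 3} = 165 · 1/4 = 165/4.
Numerically: E[X] ≈ 41.250.

E[X] = C(11,3)·2^(1−C(3,2)) = 165/4 ≈ 41.250.


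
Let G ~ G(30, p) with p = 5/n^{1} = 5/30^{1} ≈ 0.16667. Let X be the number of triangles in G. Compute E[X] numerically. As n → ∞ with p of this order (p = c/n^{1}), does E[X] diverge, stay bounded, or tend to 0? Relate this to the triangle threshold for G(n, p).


Number of potential triangles: C(30, 3) = 4060.
Each occurs with probability p³ ≈ (0.16667)³ ≈ 4.6296296e-03.
By linearity: E[X] = C(30, 3)·p³ ≈ 4060 · 4.6296296e-03 ≈ 18.79630.
Here α = 1, so p = 5/n is exactly at the triangle threshold p ~ 1/n. Asymptotically E[X] → c³/6 = 5³/6 = 125/6 ≈ 20.83333, a bounded constant. In this regime the triangle count is asymptotically Poisson(c³/6).

E[X] ≈ 18.79630; in regime p = Θ(1/n^{1}) E[X] stays bounded (at the triangle threshold p ~ 1/n).


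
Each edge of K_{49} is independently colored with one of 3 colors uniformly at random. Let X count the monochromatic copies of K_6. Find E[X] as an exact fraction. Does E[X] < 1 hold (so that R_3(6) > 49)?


E[X] = C(49, 6) · 3^{1 − 15} = 13983816 · 3^{−14} = 13983816/4782969.
As a reduced fraction: E[X] = 4661272/1594323 ≈ 2.923669.
Is E[X] < 1? NO.
Since E[X] ≥ 1, the first-moment bound is inconclusive at n = 49; it does NOT by itself certify R_3(6) > 49.

E[X] = 4661272/1594323 ≈ 2.923669; E[X] ≥ 1; first-moment method inconclusive here.


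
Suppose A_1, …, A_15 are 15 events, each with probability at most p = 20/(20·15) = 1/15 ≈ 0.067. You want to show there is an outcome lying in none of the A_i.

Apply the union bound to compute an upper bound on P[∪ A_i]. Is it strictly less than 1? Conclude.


Union bound: P[∪_{i=1}^{15} A_i] ≤ Σ_i P[A_i] ≤ 15·p = 15·(1/15) = 1.
Numerically: 1 ≈ 1.000.
Is 1 < 1? NO.
Since the bound 1 is ≥ 1, the union bound is uninformative here; it does NOT by itself certify existence.

15·p = 1 ≈ 1.000; existence NOT certified by the union bound.


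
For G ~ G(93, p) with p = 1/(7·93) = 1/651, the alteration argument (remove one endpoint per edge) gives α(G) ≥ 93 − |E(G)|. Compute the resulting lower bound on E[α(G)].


E[|E(G)|] = C(93, 2)·p = 4278 · (1/651) = 46/7.
E[α(G)] ≥ n − E[|E(G)|] = 93 − 46/7 = 605/7.
Numerically: ≈ 86.42857.
(This is only a lower bound; the true E[α(G)] may be larger.)

E[α(G)] ≥ 605/7 ≈ 86.42857.


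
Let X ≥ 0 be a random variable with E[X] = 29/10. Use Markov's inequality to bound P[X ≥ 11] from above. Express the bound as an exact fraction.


μ = E[X] = 29/10, a = 11.
Markov: P[X ≥ 11] ≤ μ/a = (29/10)/11 = 29/110.
Numerically: ≈ 0.2636.
(Since a = 11 > μ = 2.9000, the bound 29/110 is < 1 and informative.)

P[X ≥ 11] ≤ 29/110 ≈ 0.2636.


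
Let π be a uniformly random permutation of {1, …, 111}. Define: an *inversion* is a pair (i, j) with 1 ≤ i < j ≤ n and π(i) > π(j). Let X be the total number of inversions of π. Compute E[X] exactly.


Write X = Σ X_I over the C(111, 2) = 6105 pairs i < j, with X_I the indicator of one inversion.
There are 6105 indicators.
For each fixed pair i < j, the values π(i) and π(j) are two distinct elements of {1, …, 111} in uniformly random order; by symmetry P[π(i) > π(j)] = 1/2.
By linearity: E[X] = 6105 · (1/2) = C(111, 2) · (1/2) = 6105/2 = 6105/2 ≈ 3052.50000.

E[X] = 6105/2 = 3052.50000.


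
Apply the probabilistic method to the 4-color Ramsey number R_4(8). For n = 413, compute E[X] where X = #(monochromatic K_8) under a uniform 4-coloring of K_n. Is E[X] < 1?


E[X] = C(413, 8) · 4^{1 − 28} = 19609040195022817 · 4^{−27} = 19609040195022817/18014398509481984.
As a reduced fraction: E[X] = 19609040195022817/18014398509481984 ≈ 1.089.
Is E[X] < 1? NO.
Since E[X] ≥ 1, the first-moment bound is inconclusive at n = 413; it does NOT by itself certify R_4(8) > 413.

E[X] = 19609040195022817/18014398509481984 ≈ 1.089; E[X] ≥ 1; first-moment method inconclusive here.


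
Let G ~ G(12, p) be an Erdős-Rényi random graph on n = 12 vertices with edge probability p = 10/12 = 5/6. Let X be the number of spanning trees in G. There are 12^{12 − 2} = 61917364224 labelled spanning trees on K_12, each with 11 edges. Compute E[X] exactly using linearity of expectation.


K_12 has 12^{12 − 2} = 61917364224 labelled spanning trees.
For each such spanning tree H, let X_H = 1 if all 11 edges of H are present in G. Then P[X_H = 1] = p^{11} = (5/6)^{11} = 48828125/362797056.
By linearity: E[X] = Σ_H E[X_H] = 61917364224 · p^{11} = 61917364224 · 48828125/362797056 = 25000000000/3.
Numerically: E[X] ≈ 8.333e+09.

E[X] = 61917364224 · (5/6)^{11} = 25000000000/3 ≈ 8.333e+09.


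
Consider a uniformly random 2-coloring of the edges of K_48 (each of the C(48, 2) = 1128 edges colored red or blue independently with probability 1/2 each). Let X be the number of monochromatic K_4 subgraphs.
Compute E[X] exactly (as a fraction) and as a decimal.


Let X = Σ_S X_S over the C(48, 4) = 194580 subsets S of size 4, where X_S = 1 if the K_4 on S is monochromatic.
For a fixed S, the K_4 on S has C(4, 2) = 6 edges. P[all 6 edges red] = (1/2)^6, and likewise for blue, so P[monochromatic] = 2·(1/2)^6 = 2^{1 − 6} = 1/32.
By linearity: E[X] = C(48, 4) · 2^{1 − 6} = 194580 · 1/32 = 48645/8.
Numerically: E[X] ≈ 6080.6250.

E[X] = C(48,4)·2^(1−C(4,2)) = 48645/8 ≈ 6080.6250.


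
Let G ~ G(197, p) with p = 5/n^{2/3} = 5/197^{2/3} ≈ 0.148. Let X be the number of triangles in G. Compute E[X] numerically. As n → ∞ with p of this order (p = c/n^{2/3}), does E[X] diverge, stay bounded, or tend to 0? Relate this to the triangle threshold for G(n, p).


Number of potential triangles: C(197, 3) = 1254890.
Each occurs with probability p³ ≈ (0.148)³ ≈ 3.22090e-03.
By linearity: E[X] = C(197, 3)·p³ ≈ 1254890 · 3.22090e-03 ≈ 4041.878.
Since α = 2/3 < 1, p = c/n^{2/3} ≫ 1/n is above the triangle threshold p ~ 1/n. Asymptotically E[X] ~ (c³/6)·n^{3(1−α)} = (5³/6)·n^{1} → ∞; triangles are abundant w.h.p.

E[X] ≈ 4041.878; in regime p = Θ(1/n^{2/3}) E[X] diverges (above the triangle threshold p ~ 1/n).


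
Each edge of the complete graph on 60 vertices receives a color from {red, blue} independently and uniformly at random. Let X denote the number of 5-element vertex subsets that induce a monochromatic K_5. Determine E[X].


Let X = Σ_S X_S over the C(60, 5) = 5461512 subsets S of size 5, where X_S = 1 if the K_5 on S is monochromatic.
For a fixed S, the K_5 on S has C(5, 2) = 10 edges. P[all 10 edges red] = (1/2)^10, and likewise for blue, so P[monochromatic] = 2·(1/2)^10 = 2^{1 − 10} = 1/512.
By linearity of expectation: E[X] = C(60, 5) · 2^{1 − 10} = 5461512 · 1/512 = 682689/64.
Numerically: E[X] ≈ 10667.016.

E[X] = C(60,5)·2^(1−C(5,2)) = 682689/64 ≈ 10667.016.


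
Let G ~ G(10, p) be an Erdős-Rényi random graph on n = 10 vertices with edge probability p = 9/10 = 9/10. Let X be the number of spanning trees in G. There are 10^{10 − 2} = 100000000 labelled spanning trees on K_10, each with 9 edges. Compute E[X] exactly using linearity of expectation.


K_10 has 10^{10 − 2} = 100000000 labelled spanning trees.
For each such spanning tree H, let X_H = 1 if all 9 edges of H are present in G. Then P[X_H = 1] = p^{9} = (9/10)^{9} = 387420489/1000000000.
By linearity of expectation: E[X] = Σ_H E[X_H] = 100000000 · p^{9} = 100000000 · 387420489/1000000000 = 387420489/10.
Numerically: E[X] ≈ 3.874e+07.

E[X] = 100000000 · (9/10)^{9} = 387420489/10 ≈ 3.874e+07.


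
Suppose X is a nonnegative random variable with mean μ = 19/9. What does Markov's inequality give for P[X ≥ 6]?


μ = E[X] = 19/9, a = 6.
Markov: P[X ≥ 6] ≤ μ/a = (19/9)/6 = 19/54.
Numerically: ≈ 0.3519.
(Since a = 6 > μ = 2.1111, the bound 19/54 is < 1 and informative.)

P[X ≥ 6] ≤ 19/54 ≈ 0.3519.


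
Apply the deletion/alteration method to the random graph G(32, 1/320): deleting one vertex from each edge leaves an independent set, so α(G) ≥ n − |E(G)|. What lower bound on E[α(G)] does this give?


E[|E(G)|] = C(32, 2)·p = 496 · (1/320) = 31/20.
E[α(G)] ≥ n − E[|E(G)|] = 32 − 31/20 = 609/20.
Numerically: ≈ 30.4500.
(This is only a lower bound; the true E[α(G)] may be larger.)

E[α(G)] ≥ 609/20 ≈ 30.4500.


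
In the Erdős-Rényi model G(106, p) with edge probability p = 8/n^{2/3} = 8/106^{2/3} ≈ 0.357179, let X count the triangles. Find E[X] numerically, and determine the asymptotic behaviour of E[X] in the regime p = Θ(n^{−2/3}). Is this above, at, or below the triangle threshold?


Number of potential triangles: C(106, 3) = 192920.
Each occurs with probability p³ ≈ (0.357179)³ ≈ 4.55678177e-02.
By linearity: E[X] = C(106, 3)·p³ ≈ 192920 · 4.55678177e-02 ≈ 8790.943396.
Since α = 2/3 < 1, p = c/n^{2/3} ≫ 1/n is above the triangle threshold p ~ 1/n. Asymptotically E[X] ~ (c³/6)·n^{3(1−α)} = (8³/6)·n^{1} → ∞; triangles are abundant w.h.p.

E[X] ≈ 8790.943396; in regime p = Θ(1/n^{2/3}) E[X] diverges (above the triangle threshold p ~ 1/n).


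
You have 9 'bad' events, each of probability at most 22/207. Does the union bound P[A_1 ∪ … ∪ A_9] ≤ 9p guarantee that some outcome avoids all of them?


Union bound: P[∪_{i=1}^{9} A_i] ≤ Σ_i P[A_i] ≤ 9·p = 9·(22/207) = 22/23.
Numerically: 22/23 ≈ 0.9565217.
Is 22/23 < 1? YES.
Since P[∪ A_i] ≤ 22/23 < 1, the complement has P[∩ A_i^c] ≥ 1 − 22/23 = 1/23 > 0, so some outcome avoids every A_i.

9·p = 22/23 ≈ 0.9565217; existence CERTIFIED by the union bound.


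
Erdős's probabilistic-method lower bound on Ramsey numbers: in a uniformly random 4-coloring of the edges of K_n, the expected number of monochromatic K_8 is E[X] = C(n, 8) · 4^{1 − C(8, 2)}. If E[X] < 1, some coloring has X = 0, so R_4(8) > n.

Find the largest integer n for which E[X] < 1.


We need C(n, 8) · 4^{1 − 28} < 1, i.e. C(n, 8) < 4^{28 − 1} = 18014398509481984.
Check values of n near the boundary:
  n = 404: C(404, 8) = 16415071523485570; 16415071523485570 < 18014398509481984? YES
  n = 405: C(405, 8) = 16745853821188050; 16745853821188050 < 18014398509481984? YES
  n = 406: C(406, 8) = 17082453897995850; 17082453897995850 < 18014398509481984? YES
  n = 407: C(407, 8) = 17424959239309050; 17424959239309050 < 18014398509481984? YES
  n = 408: C(408, 8) = 17773458424095231; 17773458424095231 < 18014398509481984? YES
  n = 409: C(409, 8) = 18128041135797879; 18128041135797879 < 18014398509481984? NO
  n = 410: C(410, 8) = 18488798173326195; 18488798173326195 < 18014398509481984? NO
The largest n with C(n, 8) < 18014398509481984 is n = 408 (where E[X] = 17773458424095231/18014398509481984 ≈ 0.9866). Hence R_4(8) > 408, i.e. R_4(8) ≥ 409.

Largest n = 408; hence R_4(8) > 408.


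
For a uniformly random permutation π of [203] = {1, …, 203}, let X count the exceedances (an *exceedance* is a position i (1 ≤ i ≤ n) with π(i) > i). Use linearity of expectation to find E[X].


Write X = Σ_{i=1}^{203} X_i, where X_i = 1_{π(i) > i}.
For each fixed i, π(i) is uniform over {1, …, 203} (marginal of a uniform permutation), so P[π(i) > i] = (n − i)/n. Summing: Σ_{i=1}^{203} (n − i)/n = (0 + 1 + … + 202)/203 = 203(203 − 1)/(2·203) = (203 − 1)/2.
Hence E[X] = Σ_{i=1}^{203} (203 − i)/203 = 101 ≈ 101.0000.

E[X] = 101 = 101.0000.


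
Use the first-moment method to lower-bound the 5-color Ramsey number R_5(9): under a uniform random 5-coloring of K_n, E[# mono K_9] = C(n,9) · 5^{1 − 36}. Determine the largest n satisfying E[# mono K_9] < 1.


We need C(n, 9) · 5^{1 − 36} < 1, i.e. C(n, 9) < 5^{36 − 1} = 2910383045673370361328125.
Check values of n near the boundary:
  n = 2168: C(2168, 9) = 2867804175977929537095120; 2867804175977929537095120 < 2910383045673370361328125? YES
  n = 2169: C(2169, 9) = 2879753360044504243499683; 2879753360044504243499683 < 2910383045673370361328125? YES
  n = 2170: C(2170, 9) = 2891746779868845075610510; 2891746779868845075610510 < 2910383045673370361328125? YES
  n = 2171: C(2171, 9) = 2903784578674959601827205; 2903784578674959601827205 < 2910383045673370361328125? YES
  n = 2172: C(2172, 9) = 2915866900084148060642020; 2915866900084148060642020 < 2910383045673370361328125? NO
The largest n with C(n, 9) < 2910383045673370361328125 is n = 2171 (where E[X] = 580756915734991920365441/582076609134674072265625 ≈ 0.99773). Hence R_5(9) > 2171, i.e. R_5(9) ≥ 2172.

Largest n = 2171; hence R_5(9) > 2171.


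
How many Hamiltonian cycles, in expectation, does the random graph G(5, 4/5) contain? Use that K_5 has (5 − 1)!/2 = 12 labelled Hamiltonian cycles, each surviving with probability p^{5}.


K_5 has (5 − 1)!/2 = 12 labelled Hamiltonian cycles.
For each such Hamiltonian cycle H, let X_H = 1 if all 5 edges of H are present in G. Then P[X_H = 1] = p^{5} = (4/5)^{5} = 1024/3125.
By linearity: E[X] = Σ_H E[X_H] = 12 · p^{5} = 12 · 1024/3125 = 12288/3125.
Numerically: E[X] ≈ 3.932.

E[X] = 12 · (4/5)^{5} = 12288/3125 ≈ 3.932.


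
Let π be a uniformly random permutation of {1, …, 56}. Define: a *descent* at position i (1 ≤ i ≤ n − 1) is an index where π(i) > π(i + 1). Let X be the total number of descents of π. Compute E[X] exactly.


Write X = Σ X_I over i = 1, …, 55, with X_I the indicator of one descent.
There are 55 indicators.
For each fixed i, the pair (π(i), π(i+1)) is a uniformly random ordered pair of distinct values from {1, …, 56}; by symmetry P[π(i) > π(i+1)] = 1/2.
By linearity: E[X] = 55 · (1/2) = (56 − 1) · (1/2) = 55/2 ≈ 27.50000.

E[X] = 55/2 = 27.50000.


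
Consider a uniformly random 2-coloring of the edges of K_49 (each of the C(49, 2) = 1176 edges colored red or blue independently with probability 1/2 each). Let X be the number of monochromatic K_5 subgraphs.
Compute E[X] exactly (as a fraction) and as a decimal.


Let X = Σ_S X_S over the C(49, 5) = 1906884 subsets S of size 5, where X_S = 1 if the K_5 on S is monochromatic.
For a fixed S, the K_5 on S has C(5, 2) = 10 edges. P[all 10 edges red] = (1/2)^10, and likewise for blue, so P[monochromatic] = 2·(1/2)^10 = 2^{1 − 10} = 1/512.
Summing: E[X] = C(49, 5) · 2^{1 − 10} = 1906884 · 1/512 = 476721/128.
Numerically: E[X] ≈ 3724.3828.

E[X] = C(49,5)·2^(1−C(5,2)) = 476721/128 ≈ 3724.3828.


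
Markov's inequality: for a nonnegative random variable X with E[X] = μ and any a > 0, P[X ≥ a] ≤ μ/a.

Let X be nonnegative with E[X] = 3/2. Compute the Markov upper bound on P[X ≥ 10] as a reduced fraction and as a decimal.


μ = E[X] = 3/2, a = 10.
Markov: P[X ≥ 10] ≤ μ/a = (3/2)/10 = 3/20.
Numerically: ≈ 0.150.
(Since a = 10 > μ = 1.500, the bound 3/20 is < 1 and informative.)

P[X ≥ 10] ≤ 3/20 ≈ 0.150.


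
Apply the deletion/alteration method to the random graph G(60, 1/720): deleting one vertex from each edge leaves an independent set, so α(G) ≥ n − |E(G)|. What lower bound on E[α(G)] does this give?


E[|E(G)|] = C(60, 2)·p = 1770 · (1/720) = 59/24.
E[α(G)] ≥ n − E[|E(G)|] = 60 − 59/24 = 1381/24.
Numerically: ≈ 57.542.
(This is only a lower bound; the true E[α(G)] may be larger.)

E[α(G)] ≥ 1381/24 ≈ 57.542.


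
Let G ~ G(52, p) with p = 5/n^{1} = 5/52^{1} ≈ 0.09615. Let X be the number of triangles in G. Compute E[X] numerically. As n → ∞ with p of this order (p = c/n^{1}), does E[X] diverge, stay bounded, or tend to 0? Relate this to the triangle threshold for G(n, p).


Number of potential triangles: C(52, 3) = 22100.
Each occurs with probability p³ ≈ (0.09615)³ ≈ 8.889964e-04.
By linearity: E[X] = C(52, 3)·p³ ≈ 22100 · 8.889964e-04 ≈ 19.6468.
Here α = 1, so p = 5/n is exactly at the triangle threshold p ~ 1/n. Asymptotically E[X] → c³/6 = 5³/6 = 125/6 ≈ 20.8333, a bounded constant. In this regime the triangle count is asymptotically Poisson(c³/6).

E[X] ≈ 19.6468; in regime p = Θ(1/n^{1}) E[X] stays bounded (at the triangle threshold p ~ 1/n).


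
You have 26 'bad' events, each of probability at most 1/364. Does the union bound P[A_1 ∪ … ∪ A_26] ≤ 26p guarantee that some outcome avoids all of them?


Union bound: P[∪_{i=1}^{26} A_i] ≤ Σ_i P[A_i] ≤ 26·p = 26·(1/364) = 1/14.
Numerically: 1/14 ≈ 0.07143.
Is 1/14 < 1? YES.
Since P[∪ A_i] ≤ 1/14 < 1, the complement has P[∩ A_i^c] ≥ 1 − 1/14 = 13/14 > 0, so some outcome avoids every A_i.

26·p = 1/14 ≈ 0.07143; existence CERTIFIED by the union bound.


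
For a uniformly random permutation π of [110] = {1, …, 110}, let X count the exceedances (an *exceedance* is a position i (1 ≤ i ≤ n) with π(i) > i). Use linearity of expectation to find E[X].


Write X = Σ_{i=1}^{110} X_i, where X_i = 1_{π(i) > i}.
For each fixed i, π(i) is uniform over {1, …, 110} (marginal of a uniform permutation), so P[π(i) > i] = (n − i)/n. Summing: Σ_{i=1}^{110} (n − i)/n = (0 + 1 + … + 109)/110 = 110(110 − 1)/(2·110) = (110 − 1)/2.
Hence E[X] = Σ_{i=1}^{110} (110 − i)/110 = 109/2 ≈ 54.5000.

E[X] = 109/2 = 54.5000.


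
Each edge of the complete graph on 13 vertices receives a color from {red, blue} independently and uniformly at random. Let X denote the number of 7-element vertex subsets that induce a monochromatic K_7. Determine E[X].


Let X = Σ_S X_S over the C(13, 7) = 1716 subsets S of size 7, where X_S = 1 if the K_7 on S is monochromatic.
For a fixed S, the K_7 on S has C(7, 2) = 21 edges. P[all 21 edges red] = (1/2)^21, and likewise for blue, so P[monochromatic] = 2·(1/2)^21 = 2^{1 − 21} = 1/1048576.
By linearity of expectation: E[X] = C(13, 7) · 2^{1 − 21} = 1716 · 1/1048576 = 429/262144.
Numerically: E[X] ≈ 0.002.

E[X] = C(13,7)·2^(1−C(7,2)) = 429/262144 ≈ 0.002.


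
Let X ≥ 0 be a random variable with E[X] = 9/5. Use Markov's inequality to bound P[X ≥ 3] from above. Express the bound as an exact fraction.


μ = E[X] = 9/5, a = 3.
Markov: P[X ≥ 3] ≤ μ/a = (9/5)/3 = 3/5.
Numerically: ≈ 0.60000.
(Since a = 3 > μ = 1.80000, the bound 3/5 is < 1 and informative.)

P[X ≥ 3] ≤ 3/5 ≈ 0.60000.


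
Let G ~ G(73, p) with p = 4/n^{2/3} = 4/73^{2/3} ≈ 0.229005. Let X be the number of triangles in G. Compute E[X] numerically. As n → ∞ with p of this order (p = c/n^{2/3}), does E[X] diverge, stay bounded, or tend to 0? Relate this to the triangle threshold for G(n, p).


Number of potential triangles: C(73, 3) = 62196.
Each occurs with probability p³ ≈ (0.229005)³ ≈ 1.20097579e-02.
By linearity: E[X] = C(73, 3)·p³ ≈ 62196 · 1.20097579e-02 ≈ 746.958904.
Since α = 2/3 < 1, p = c/n^{2/3} ≫ 1/n is above the triangle threshold p ~ 1/n. Asymptotically E[X] ~ (c³/6)·n^{3(1−α)} = (4³/6)·n^{1} → ∞; triangles are abundant w.h.p.

E[X] ≈ 746.958904; in regime p = Θ(1/n^{2/3}) E[X] diverges (above the triangle threshold p ~ 1/n).


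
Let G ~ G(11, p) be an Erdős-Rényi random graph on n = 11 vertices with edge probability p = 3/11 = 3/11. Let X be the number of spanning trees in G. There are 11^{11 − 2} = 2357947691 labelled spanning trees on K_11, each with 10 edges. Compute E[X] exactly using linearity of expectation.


K_11 has 11^{11 − 2} = 2357947691 labelled spanning trees.
For each such spanning tree H, let X_H = 1 if all 10 edges of H are present in G. Then P[X_H = 1] = p^{10} = (3/11)^{10} = 59049/25937424601.
Summing the indicators: E[X] = Σ_H E[X_H] = 2357947691 · p^{10} = 2357947691 · 59049/25937424601 = 59049/11.
Numerically: E[X] ≈ 5368.

E[X] = 2357947691 · (3/11)^{10} = 59049/11 ≈ 5368.


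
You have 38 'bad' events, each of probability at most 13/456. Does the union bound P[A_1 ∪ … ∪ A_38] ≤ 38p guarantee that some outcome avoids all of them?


Union bound: P[∪_{i=1}^{38} A_i] ≤ Σ_i P[A_i] ≤ 38·p = 38·(13/456) = 13/12.
Numerically: 13/12 ≈ 1.083.
Is 13/12 < 1? NO.
Since the bound 13/12 is ≥ 1, the union bound is uninformative here; it does NOT by itself certify existence.

38·p = 13/12 ≈ 1.083; existence NOT certified by the union bound.


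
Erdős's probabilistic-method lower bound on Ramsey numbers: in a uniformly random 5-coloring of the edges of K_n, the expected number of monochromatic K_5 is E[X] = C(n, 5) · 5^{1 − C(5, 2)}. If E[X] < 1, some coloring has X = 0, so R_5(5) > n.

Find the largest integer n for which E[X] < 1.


We need C(n, 5) · 5^{1 − 10} < 1, i.e. C(n, 5) < 5^{10 − 1} = 1953125.
Check values of n near the boundary:
  n = 46: C(46, 5) = 1370754; 1370754 < 1953125? YES
  n = 47: C(47, 5) = 1533939; 1533939 < 1953125? YES
  n = 48: C(48, 5) = 1712304; 1712304 < 1953125? YES
  n = 49: C(49, 5) = 1906884; 1906884 < 1953125? YES
  n = 50: C(50, 5) = 2118760; 2118760 < 1953125? NO
The largest n with C(n, 5) < 1953125 is n = 49 (where E[X] = 1906884/1953125 ≈ 0.976). Hence R_5(5) > 49, i.e. R_5(5) ≥ 50.

Largest n = 49; hence R_5(5) > 49.


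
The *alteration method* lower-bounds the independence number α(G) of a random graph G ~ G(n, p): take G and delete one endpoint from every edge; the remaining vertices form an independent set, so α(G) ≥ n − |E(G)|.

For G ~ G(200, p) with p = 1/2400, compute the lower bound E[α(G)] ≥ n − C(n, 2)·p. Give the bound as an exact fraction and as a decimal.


E[|E(G)|] = C(200, 2)·p = 19900 · (1/2400) = 199/24.
E[α(G)] ≥ n − E[|E(G)|] = 200 − 199/24 = 4601/24.
Numerically: ≈ 191.70833.
(This is only a lower bound; the true E[α(G)] may be larger.)

E[α(G)] ≥ 4601/24 ≈ 191.70833.


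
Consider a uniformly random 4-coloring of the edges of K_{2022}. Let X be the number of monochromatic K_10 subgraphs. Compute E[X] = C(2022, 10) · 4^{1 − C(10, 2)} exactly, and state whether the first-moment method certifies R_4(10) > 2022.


E[X] = C(2022, 10) · 4^{1 − 45} = 307870445231474093395937796 · 4^{−44} = 307870445231474093395937796/309485009821345068724781056.
As a reduced fraction: E[X] = 76967611307868523348984449/77371252455336267181195264 ≈ 0.994783.
Is E[X] < 1? YES.
Since E[X] < 1, there exists a 4-coloring of K_{2022} with no monochromatic K_10; hence R_4(10) > 2022.

E[X] = 76967611307868523348984449/77371252455336267181195264 ≈ 0.994783; E[X] < 1, so R_4(10) > 2022.


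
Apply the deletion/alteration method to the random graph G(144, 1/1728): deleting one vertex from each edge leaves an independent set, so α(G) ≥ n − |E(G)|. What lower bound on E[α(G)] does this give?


E[|E(G)|] = C(144, 2)·p = 10296 · (1/1728) = 143/24.
E[α(G)] ≥ n − E[|E(G)|] = 144 − 143/24 = 3313/24.
Numerically: ≈ 138.04167.
(This is only a lower bound; the true E[α(G)] may be larger.)

E[α(G)] ≥ 3313/24 ≈ 138.04167.


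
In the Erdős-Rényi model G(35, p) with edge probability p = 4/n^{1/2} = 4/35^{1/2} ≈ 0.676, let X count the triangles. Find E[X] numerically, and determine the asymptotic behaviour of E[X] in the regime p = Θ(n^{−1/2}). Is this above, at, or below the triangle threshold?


Number of potential triangles: C(35, 3) = 6545.
Each occurs with probability p³ ≈ (0.676)³ ≈ 3.09085e-01.
By linearity: E[X] = C(35, 3)·p³ ≈ 6545 · 3.09085e-01 ≈ 2022.961.
Since α = 1/2 < 1, p = c/n^{1/2} ≫ 1/n is above the triangle threshold p ~ 1/n. Asymptotically E[X] ~ (c³/6)·n^{3(1−α)} = (4³/6)·n^{1.5} → ∞; triangles are abundant w.h.p.

E[X] ≈ 2022.961; in regime p = Θ(1/n^{1/2}) E[X] diverges (above the triangle threshold p ~ 1/n).


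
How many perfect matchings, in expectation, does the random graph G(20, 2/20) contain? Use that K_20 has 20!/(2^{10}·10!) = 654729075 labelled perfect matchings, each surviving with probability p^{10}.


K_20 has 20!/(2^{10}·10!) = 654729075 labelled perfect matchings.
For each such perfect matching H, let X_H = 1 if all 10 edges of H are present in G. Then P[X_H = 1] = p^{10} = (1/10)^{10} = 1/10000000000.
By linearity of expectation: E[X] = Σ_H E[X_H] = 654729075 · p^{10} = 654729075 · 1/10000000000 = 26189163/400000000.
Numerically: E[X] ≈ 0.065473.

E[X] = 654729075 · (1/10)^{10} = 26189163/400000000 ≈ 0.065473.


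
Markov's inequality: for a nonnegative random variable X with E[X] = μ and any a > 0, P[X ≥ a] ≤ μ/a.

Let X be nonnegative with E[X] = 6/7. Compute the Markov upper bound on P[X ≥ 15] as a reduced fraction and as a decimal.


μ = E[X] = 6/7, a = 15.
Markov: P[X ≥ 15] ≤ μ/a = (6/7)/15 = 2/35.
Numerically: ≈ 0.05714.
(Since a = 15 > μ = 0.85714, the bound 2/35 is < 1 and informative.)

P[X ≥ 15] ≤ 2/35 ≈ 0.05714.


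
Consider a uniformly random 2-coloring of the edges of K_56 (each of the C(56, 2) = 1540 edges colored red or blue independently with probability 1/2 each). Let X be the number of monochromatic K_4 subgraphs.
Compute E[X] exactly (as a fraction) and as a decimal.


Let X = Σ_S X_S over the C(56, 4) = 367290 subsets S of size 4, where X_S = 1 if the K_4 on S is monochromatic.
For a fixed S, the K_4 on S has C(4, 2) = 6 edges. P[all 6 edges red] = (1/2)^6, and likewise for blue, so P[monochromatic] = 2·(1/2)^6 = 2^{1 − 6} = 1/32.
Summing: E[X] = C(56, 4) · 2^{1 − 6} = 367290 · 1/32 = 183645/16.
Numerically: E[X] ≈ 11477.812.

E[X] = C(56,4)·2^(1−C(4,2)) = 183645/16 ≈ 11477.812.


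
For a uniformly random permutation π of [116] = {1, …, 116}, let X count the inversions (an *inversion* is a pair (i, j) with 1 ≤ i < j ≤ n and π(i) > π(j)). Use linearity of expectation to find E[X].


Write X = Σ X_I over the C(116, 2) = 6670 pairs i < j, with X_I the indicator of one inversion.
There are 6670 indicators.
For each fixed pair i < j, the values π(i) and π(j) are two distinct elements of {1, …, 116} in uniformly random order; by symmetry P[π(i) > π(j)] = 1/2.
By linearity: E[X] = 6670 · (1/2) = C(116, 2) · (1/2) = 6670/2 = 3335 ≈ 3335.000.

E[X] = 3335 = 3335.000.


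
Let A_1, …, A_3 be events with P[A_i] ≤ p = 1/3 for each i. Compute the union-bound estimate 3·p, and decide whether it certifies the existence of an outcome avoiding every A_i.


Union bound: P[∪_{i=1}^{3} A_i] ≤ Σ_i P[A_i] ≤ 3·p = 3·(1/3) = 1.
Numerically: 1 ≈ 1.00000.
Is 1 < 1? NO.
Since the bound 1 is ≥ 1, the union bound is uninformative here; it does NOT by itself certify existence.

3·p = 1 ≈ 1.00000; existence NOT certified by the union bound.


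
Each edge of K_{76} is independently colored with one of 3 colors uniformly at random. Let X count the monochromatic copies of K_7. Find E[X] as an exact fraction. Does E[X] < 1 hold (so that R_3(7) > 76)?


E[X] = C(76, 7) · 3^{1 − 21} = 2186189400 · 3^{−20} = 2186189400/3486784401.
As a reduced fraction: E[X] = 728729800/1162261467 ≈ 0.62699.
Is E[X] < 1? YES.
Since E[X] < 1, there exists a 3-coloring of K_{76} with no monochromatic K_7; hence R_3(7) > 76.

E[X] = 728729800/1162261467 ≈ 0.62699; E[X] < 1, so R_3(7) > 76.


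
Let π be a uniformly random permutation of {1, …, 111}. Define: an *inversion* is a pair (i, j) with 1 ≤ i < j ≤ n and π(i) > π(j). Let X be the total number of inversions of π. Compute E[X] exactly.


Write X = Σ X_I over the C(111, 2) = 6105 pairs i < j, with X_I the indicator of one inversion.
There are 6105 indicators.
For each fixed pair i < j, the values π(i) and π(j) are two distinct elements of {1, …, 111} in uniformly random order; by symmetry P[π(i) > π(j)] = 1/2.
By linearity: E[X] = 6105 · (1/2) = C(111, 2) · (1/2) = 6105/2 = 6105/2 ≈ 3052.50000.

E[X] = 6105/2 = 3052.50000.


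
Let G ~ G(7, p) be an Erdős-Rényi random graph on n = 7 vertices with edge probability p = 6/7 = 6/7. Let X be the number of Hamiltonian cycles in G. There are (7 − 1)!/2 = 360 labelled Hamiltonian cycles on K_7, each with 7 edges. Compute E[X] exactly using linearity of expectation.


K_7 has (7 − 1)!/2 = 360 labelled Hamiltonian cycles.
For each such Hamiltonian cycle H, let X_H = 1 if all 7 edges of H are present in G. Then P[X_H = 1] = p^{7} = (6/7)^{7} = 279936/823543.
By linearity of expectation: E[X] = Σ_H E[X_H] = 360 · p^{7} = 360 · 279936/823543 = 100776960/823543.
Numerically: E[X] ≈ 122.37.

E[X] = 360 · (6/7)^{7} = 100776960/823543 ≈ 122.37.


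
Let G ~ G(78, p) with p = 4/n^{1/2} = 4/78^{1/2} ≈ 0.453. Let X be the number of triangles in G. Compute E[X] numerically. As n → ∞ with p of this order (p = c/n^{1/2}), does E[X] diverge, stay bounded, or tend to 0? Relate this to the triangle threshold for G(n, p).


Number of potential triangles: C(78, 3) = 76076.
Each occurs with probability p³ ≈ (0.453)³ ≈ 9.29048e-02.
By linearity: E[X] = C(78, 3)·p³ ≈ 76076 · 9.29048e-02 ≈ 7067.824.
Since α = 1/2 < 1, p = c/n^{1/2} ≫ 1/n is above the triangle threshold p ~ 1/n. Asymptotically E[X] ~ (c³/6)·n^{3(1−α)} = (4³/6)·n^{1.5} → ∞; triangles are abundant w.h.p.

E[X] ≈ 7067.824; in regime p = Θ(1/n^{1/2}) E[X] diverges (above the triangle threshold p ~ 1/n).


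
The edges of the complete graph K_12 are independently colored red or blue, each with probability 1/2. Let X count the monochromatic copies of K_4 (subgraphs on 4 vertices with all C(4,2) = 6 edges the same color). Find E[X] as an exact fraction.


Let X = Σ_S X_S over the C(12, 4) = 495 subsets S of size 4, where X_S = 1 if the K_4 on S is monochromatic.
For a fixed S, the K_4 on S has C(4, 2) = 6 edges. P[all 6 edges red] = (1/2)^6, and likewise for blue, so P[monochromatic] = 2·(1/2)^6 = 2^{1 − 6} = 1/32.
Summing: E[X] = C(12, 4) · 2^{1 − 6} = 495 · 1/32 = 495/32.
Numerically: E[X] ≈ 15.469.

E[X] = C(12,4)·2^(1−C(4,2)) = 495/32 ≈ 15.469.


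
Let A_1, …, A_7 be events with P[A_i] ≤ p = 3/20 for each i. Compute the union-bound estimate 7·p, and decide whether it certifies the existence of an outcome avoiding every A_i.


Union bound: P[∪_{i=1}^{7} A_i] ≤ Σ_i P[A_i] ≤ 7·p = 7·(3/20) = 21/20.
Numerically: 21/20 ≈ 1.0500.
Is 21/20 < 1? NO.
Since the bound 21/20 is ≥ 1, the union bound is uninformative here; it does NOT by itself certify existence.

7·p = 21/20 ≈ 1.0500; existence NOT certified by the union bound.


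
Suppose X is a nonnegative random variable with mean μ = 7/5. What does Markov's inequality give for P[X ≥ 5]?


μ = E[X] = 7/5, a = 5.
Markov: P[X ≥ 5] ≤ μ/a = (7/5)/5 = 7/25.
Numerically: ≈ 0.280.
(Since a = 5 > μ = 1.400, the bound 7/25 is < 1 and informative.)

P[X ≥ 5] ≤ 7/25 ≈ 0.280.


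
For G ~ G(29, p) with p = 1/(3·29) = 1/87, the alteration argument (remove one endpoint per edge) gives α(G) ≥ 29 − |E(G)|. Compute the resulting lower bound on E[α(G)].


E[|E(G)|] = C(29, 2)·p = 406 · (1/87) = 14/3.
E[α(G)] ≥ n − E[|E(G)|] = 29 − 14/3 = 73/3.
Numerically: ≈ 24.3333.
(This is only a lower bound; the true E[α(G)] may be larger.)

E[α(G)] ≥ 73/3 ≈ 24.3333.


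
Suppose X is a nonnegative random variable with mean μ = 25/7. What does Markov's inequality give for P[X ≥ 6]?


μ = E[X] = 25/7, a = 6.
Markov: P[X ≥ 6] ≤ μ/a = (25/7)/6 = 25/42.
Numerically: ≈ 0.595.
(Since a = 6 > μ = 3.571, the bound 25/42 is < 1 and informative.)

P[X ≥ 6] ≤ 25/42 ≈ 0.595.


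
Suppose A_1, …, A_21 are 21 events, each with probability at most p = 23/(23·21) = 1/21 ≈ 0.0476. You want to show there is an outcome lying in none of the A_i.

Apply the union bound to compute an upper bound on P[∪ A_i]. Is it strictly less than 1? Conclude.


Union bound: P[∪_{i=1}^{21} A_i] ≤ Σ_i P[A_i] ≤ 21·p = 21·(1/21) = 1.
Numerically: 1 ≈ 1.0000.
Is 1 < 1? NO.
Since the bound 1 is ≥ 1, the union bound is uninformative here; it does NOT by itself certify existence.

21·p = 1 ≈ 1.0000; existence NOT certified by the union bound.


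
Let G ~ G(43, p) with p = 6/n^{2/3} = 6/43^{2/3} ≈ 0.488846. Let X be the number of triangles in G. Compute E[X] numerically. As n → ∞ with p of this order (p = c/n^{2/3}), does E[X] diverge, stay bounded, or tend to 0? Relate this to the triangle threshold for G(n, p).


Number of potential triangles: C(43, 3) = 12341.
Each occurs with probability p³ ≈ (0.488846)³ ≈ 1.16819903e-01.
By linearity: E[X] = C(43, 3)·p³ ≈ 12341 · 1.16819903e-01 ≈ 1441.674419.
Since α = 2/3 < 1, p = c/n^{2/3} ≫ 1/n is above the triangle threshold p ~ 1/n. Asymptotically E[X] ~ (c³/6)·n^{3(1−α)} = (6³/6)·n^{1} → ∞; triangles are abundant w.h.p.

E[X] ≈ 1441.674419; in regime p = Θ(1/n^{2/3}) E[X] diverges (above the triangle threshold p ~ 1/n).


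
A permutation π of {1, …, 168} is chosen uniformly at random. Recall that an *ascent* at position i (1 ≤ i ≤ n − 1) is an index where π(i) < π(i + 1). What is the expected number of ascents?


Write X = Σ X_I over i = 1, …, 167, with X_I the indicator of one ascent.
There are 167 indicators.
For each fixed i, the pair (π(i), π(i+1)) is a uniformly random ordered pair of distinct values from {1, …, 168}; by symmetry P[π(i) < π(i+1)] = 1/2.
By linearity: E[X] = 167 · (1/2) = (168 − 1) · (1/2) = 167/2 ≈ 83.5000.

E[X] = 167/2 = 83.5000.


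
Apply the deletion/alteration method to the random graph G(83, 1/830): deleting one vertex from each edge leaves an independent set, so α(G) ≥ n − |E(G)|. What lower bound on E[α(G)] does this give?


E[|E(G)|] = C(83, 2)·p = 3403 · (1/830) = 41/10.
E[α(G)] ≥ n − E[|E(G)|] = 83 − 41/10 = 789/10.
Numerically: ≈ 78.900000.
(This is only a lower bound; the true E[α(G)] may be larger.)

E[α(G)] ≥ 789/10 ≈ 78.900000.


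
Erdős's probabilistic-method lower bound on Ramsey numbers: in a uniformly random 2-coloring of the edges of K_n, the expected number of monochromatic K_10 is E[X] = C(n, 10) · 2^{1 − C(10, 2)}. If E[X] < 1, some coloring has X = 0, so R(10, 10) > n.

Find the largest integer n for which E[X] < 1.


We need C(n, 10) · 2^{1 − 45} < 1, i.e. C(n, 10) < 2^{45 − 1} = 17592186044416.
Check values of n near the boundary:
  n = 99: C(99, 10) = 15579278510796; 15579278510796 < 17592186044416? YES
  n = 100: C(100, 10) = 17310309456440; 17310309456440 < 17592186044416? YES
  n = 101: C(101, 10) = 19212541264840; 19212541264840 < 17592186044416? NO
  n = 102: C(102, 10) = 21300860967540; 21300860967540 < 17592186044416? NO
  n = 103: C(103, 10) = 23591276125340; 23591276125340 < 17592186044416? NO
The largest n with C(n, 10) < 17592186044416 is n = 100 (where E[X] = 2163788682055/2199023255552 ≈ 0.98398). Hence R(10, 10) > 100, i.e. R(10, 10) ≥ 101.

Largest n = 100; hence R(10, 10) > 100.


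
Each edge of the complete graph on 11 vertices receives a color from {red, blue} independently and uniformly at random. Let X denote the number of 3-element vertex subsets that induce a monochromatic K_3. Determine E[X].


Let X = Σ_S X_S over the C(11, 3) = 165 subsets S of size 3, where X_S = 1 if the K_3 on S is monochromatic.
For a fixed S, the K_3 on S has C(3, 2) = 3 edges. P[all 3 edges red] = (1/2)^3, and likewise for blue, so P[monochromatic] = 2·(1/2)^3 = 2^{1 − 3} = 1/4.
By linearity: E[X] = C(11, 3) · 2^{1 − 3} = 165 · 1/4 = 165/4.
Numerically: E[X] ≈ 41.25000.

E[X] = C(11,3)·2^(1−C(3,2)) = 165/4 ≈ 41.25000.


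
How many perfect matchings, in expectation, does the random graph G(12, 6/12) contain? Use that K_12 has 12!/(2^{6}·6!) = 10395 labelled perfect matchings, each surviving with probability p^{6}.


K_12 has 12!/(2^{6}·6!) = 10395 labelled perfect matchings.
For each such perfect matching H, let X_H = 1 if all 6 edges of H are present in G. Then P[X_H = 1] = p^{6} = (1/2)^{6} = 1/64.
By linearity of expectation: E[X] = Σ_H E[X_H] = 10395 · p^{6} = 10395 · 1/64 = 10395/64.
Numerically: E[X] ≈ 162.42.

E[X] = 10395 · (1/2)^{6} = 10395/64 ≈ 162.42.


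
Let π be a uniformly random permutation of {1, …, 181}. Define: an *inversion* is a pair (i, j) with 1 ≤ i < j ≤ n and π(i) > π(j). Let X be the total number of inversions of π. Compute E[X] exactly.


Write X = Σ X_I over the C(181, 2) = 16290 pairs i < j, with X_I the indicator of one inversion.
There are 16290 indicators.
For each fixed pair i < j, the values π(i) and π(j) are two distinct elements of {1, …, 181} in uniformly random order; by symmetry P[π(i) > π(j)] = 1/2.
By linearity: E[X] = 16290 · (1/2) = C(181, 2) · (1/2) = 16290/2 = 8145 ≈ 8145.000000.

E[X] = 8145 = 8145.000000.


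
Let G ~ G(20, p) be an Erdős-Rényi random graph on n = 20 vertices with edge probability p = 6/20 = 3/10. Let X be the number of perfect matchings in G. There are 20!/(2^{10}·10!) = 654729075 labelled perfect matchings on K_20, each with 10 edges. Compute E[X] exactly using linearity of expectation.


K_20 has 20!/(2^{10}·10!) = 654729075 labelled perfect matchings.
For each such perfect matching H, let X_H = 1 if all 10 edges of H are present in G. Then P[X_H = 1] = p^{10} = (3/10)^{10} = 59049/10000000000.
Summing the indicators: E[X] = Σ_H E[X_H] = 654729075 · p^{10} = 654729075 · 59049/10000000000 = 1546443885987/400000000.
Numerically: E[X] ≈ 3866.11.

E[X] = 654729075 · (3/10)^{10} = 1546443885987/400000000 ≈ 3866.11.


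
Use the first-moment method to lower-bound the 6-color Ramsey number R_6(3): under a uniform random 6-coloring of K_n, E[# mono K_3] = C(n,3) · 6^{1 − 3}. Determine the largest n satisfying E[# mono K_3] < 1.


We need C(n, 3) · 6^{1 − 3} < 1, i.e. C(n, 3) < 6^{3 − 1} = 36.
Check values of n near the boundary:
  n = 4: C(4, 3) = 4; 4 < 36? YES
  n = 5: C(5, 3) = 10; 10 < 36? YES
  n = 6: C(6, 3) = 20; 20 < 36? YES
  n = 7: C(7, 3) = 35; 35 < 36? YES
  n = 8: C(8, 3) = 56; 56 < 36? NO
  n = 9: C(9, 3) = 84; 84 < 36? NO
The largest n with C(n, 3) < 36 is n = 7 (where E[X] = 35/36 ≈ 0.9722222). Hence R_6(3) > 7, i.e. R_6(3) ≥ 8.

Largest n = 7; hence R_6(3) > 7.
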